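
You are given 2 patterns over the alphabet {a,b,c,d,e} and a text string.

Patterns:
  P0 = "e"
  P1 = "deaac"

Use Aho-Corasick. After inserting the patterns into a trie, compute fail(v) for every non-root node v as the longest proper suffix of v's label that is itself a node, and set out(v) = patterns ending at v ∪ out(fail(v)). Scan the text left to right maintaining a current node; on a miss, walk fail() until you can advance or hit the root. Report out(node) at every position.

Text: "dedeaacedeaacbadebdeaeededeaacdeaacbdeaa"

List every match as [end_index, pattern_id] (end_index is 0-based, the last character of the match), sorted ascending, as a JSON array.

Build automaton:
Trie (insert patterns):
  n0 'ε': d→2 e→1
  n1 'e': ·  ←P0
  n2 'd': e→3
  n3 'de': a→4
  n4 'dea': a→5
  n5 'deaa': c→6
  n6 'deaac': ·  ←P1

Failure links (BFS by depth):
  fail(1) 'e': from fail(0)=0 chase 'e': 0 ⇒ 0;  out={0}∪out(0)={0}
  fail(2) 'd': from fail(0)=0 chase 'd': 0 ⇒ 0;  out=∅∪out(0)=∅
  fail(3) 'de': from fail(2)=0 chase 'e': 0 ⇒ 1;  out=∅∪out(1)={0}
  fail(4) 'dea': from fail(3)=1 chase 'a': 1→0 ⇒ 0;  out=∅∪out(0)=∅
  fail(5) 'deaa': from fail(4)=0 chase 'a': 0 ⇒ 0;  out=∅∪out(0)=∅
  fail(6) 'deaac': from fail(5)=0 chase 'c': 0 ⇒ 0;  out={1}∪out(0)={1}

Text stream:
pos 0 'd': at 2
pos 1 'e': at 3  ** P0@[1:1]
pos 2 'd': at 2 (fail-walked)
pos 3 'e': at 3  ** P0@[3:3]
pos 4 'a': at 4
pos 5 'a': at 5
pos 6 'c': at 6  ** P1@[2:6]
pos 7 'e': at 1 (fail-walked)  ** P0@[7:7]
pos 8 'd': at 2 (fail-walked)
pos 9 'e': at 3  ** P0@[9:9]
pos 10 'a': at 4
pos 11 'a': at 5
pos 12 'c': at 6  ** P1@[8:12]
pos 13 'b': at 0 (fail-walked)
pos 14 'a': at 0
pos 15 'd': at 2
pos 16 'e': at 3  ** P0@[16:16]
pos 17 'b': at 0 (fail-walked)
pos 18 'd': at 2
pos 19 'e': at 3  ** P0@[19:19]
pos 20 'a': at 4
pos 21 'e': at 1 (fail-walked)  ** P0@[21:21]
pos 22 'e': at 1 (fail-walked)  ** P0@[22:22]
pos 23 'd': at 2 (fail-walked)
pos 24 'e': at 3  ** P0@[24:24]
pos 25 'd': at 2 (fail-walked)
pos 26 'e': at 3  ** P0@[26:26]
pos 27 'a': at 4
pos 28 'a': at 5
pos 29 'c': at 6  ** P1@[25:29]
pos 30 'd': at 2 (fail-walked)
pos 31 'e': at 3  ** P0@[31:31]
pos 32 'a': at 4
pos 33 'a': at 5
pos 34 'c': at 6  ** P1@[30:34]
pos 35 'b': at 0 (fail-walked)
pos 36 'd': at 2
pos 37 'e': at 3  ** P0@[37:37]
pos 38 'a': at 4
pos 39 'a': at 5

All matches (sorted): [[1,0],[3,0],[6,1],[7,0],[9,0],[12,1],[16,0],[19,0],[21,0],[22,0],[24,0],[26,0],[29,1],[31,0],[34,1],[37,0]]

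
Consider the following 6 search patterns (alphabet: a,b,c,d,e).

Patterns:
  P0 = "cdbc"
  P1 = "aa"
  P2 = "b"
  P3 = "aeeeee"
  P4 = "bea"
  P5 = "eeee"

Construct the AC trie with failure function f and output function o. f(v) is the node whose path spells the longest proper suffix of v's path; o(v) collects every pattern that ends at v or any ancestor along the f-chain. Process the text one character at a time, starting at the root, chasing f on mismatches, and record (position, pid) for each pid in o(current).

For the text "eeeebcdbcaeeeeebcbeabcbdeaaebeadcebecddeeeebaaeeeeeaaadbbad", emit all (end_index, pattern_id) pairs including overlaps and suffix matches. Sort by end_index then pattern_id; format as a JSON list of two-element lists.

Construct AC machine:
Trie (insert patterns):
  n0 'ε': a→5 b→7 c→1 e→15
  n1 'c': d→2
  n2 'cd': b→3
  n3 'cdb': c→4
  n4 'cdbc': ·  ←P0
  n5 'a': a→6 e→8
  n6 'aa': ·  ←P1
  n7 'b': e→13  ←P2
  n8 'ae': e→9
  n9 'aee': e→10
  n10 'aeee': e→11
  n11 'aeeee': e→12
  n12 'aeeeee': ·  ←P3
  n13 'be': a→14
  n14 'bea': ·  ←P4
  n15 'e': e→16
  n16 'ee': e→17
  n17 'eee': e→18
  n18 'eeee': ·  ←P5

BFS fail/out derivation:
  n1('c'): parent n0 fail=0; on 'c' 0 → fail=0;  out ∅∪∅=∅
  n5('a'): parent n0 fail=0; on 'a' 0 → fail=0;  out ∅∪∅=∅
  n7('b'): parent n0 fail=0; on 'b' 0 → fail=0;  out {2}∪∅={2}
  n15('e'): parent n0 fail=0; on 'e' 0 → fail=0;  out ∅∪∅=∅
  n2('cd'): parent n1 fail=0; on 'd' 0 → fail=0;  out ∅∪∅=∅
  n6('aa'): parent n5 fail=0; on 'a' 0 → fail=5;  out {1}∪∅={1}
  n8('ae'): parent n5 fail=0; on 'e' 0 → fail=15;  out ∅∪∅=∅
  n13('be'): parent n7 fail=0; on 'e' 0 → fail=15;  out ∅∪∅=∅
  n16('ee'): parent n15 fail=0; on 'e' 0 → fail=15;  out ∅∪∅=∅
  n3('cdb'): parent n2 fail=0; on 'b' 0 → fail=7;  out ∅∪{2}={2}
  n9('aee'): parent n8 fail=15; on 'e' 15 → fail=16;  out ∅∪∅=∅
  n14('bea'): parent n13 fail=15; on 'a' 15→0 → fail=5;  out {4}∪∅={4}
  n17('eee'): parent n16 fail=15; on 'e' 15 → fail=16;  out ∅∪∅=∅
  n4('cdbc'): parent n3 fail=7; on 'c' 7→0 → fail=1;  out {0}∪∅={0}
  n10('aeee'): parent n9 fail=16; on 'e' 16 → fail=17;  out ∅∪∅=∅
  n18('eeee'): parent n17 fail=16; on 'e' 16 → fail=17;  out {5}∪∅={5}
  n11('aeeee'): parent n10 fail=17; on 'e' 17 → fail=18;  out ∅∪{5}={5}
  n12('aeeeee'): parent n11 fail=18; on 'e' 18→17 → fail=18;  out {3}∪{5}={3,5}

Run:
pos 0 'e': at 15
pos 1 'e': at 16
pos 2 'e': at 17
pos 3 'e': at 18  emit P5@[0:3]
pos 4 'b': at 7 (via fail)  emit P2@[4:4]
pos 5 'c': at 1 (via fail)
pos 6 'd': at 2
pos 7 'b': at 3  emit P2@[7:7]
pos 8 'c': at 4  emit P0@[5:8]
pos 9 'a': at 5 (via fail)
pos 10 'e': at 8
pos 11 'e': at 9
pos 12 'e': at 10
pos 13 'e': at 11  emit P5@[10:13]
pos 14 'e': at 12  emit P3@[9:14],P5@[11:14]
pos 15 'b': at 7 (via fail)  emit P2@[15:15]
pos 16 'c': at 1 (via fail)
pos 17 'b': at 7 (via fail)  emit P2@[17:17]
pos 18 'e': at 13
pos 19 'a': at 14  emit P4@[17:19]
pos 20 'b': at 7 (via fail)  emit P2@[20:20]
pos 21 'c': at 1 (via fail)
pos 22 'b': at 7 (via fail)  emit P2@[22:22]
pos 23 'd': at 0 (via fail)
pos 24 'e': at 15
pos 25 'a': at 5 (via fail)
pos 26 'a': at 6  emit P1@[25:26]
pos 27 'e': at 8 (via fail)
pos 28 'b': at 7 (via fail)  emit P2@[28:28]
pos 29 'e': at 13
pos 30 'a': at 14  emit P4@[28:30]
pos 31 'd': at 0 (via fail)
pos 32 'c': at 1
pos 33 'e': at 15 (via fail)
pos 34 'b': at 7 (via fail)  emit P2@[34:34]
pos 35 'e': at 13
pos 36 'c': at 1 (via fail)
pos 37 'd': at 2
pos 38 'd': at 0 (via fail)
pos 39 'e': at 15
pos 40 'e': at 16
pos 41 'e': at 17
pos 42 'e': at 18  emit P5@[39:42]
pos 43 'b': at 7 (via fail)  emit P2@[43:43]
pos 44 'a': at 5 (via fail)
pos 45 'a': at 6  emit P1@[44:45]
pos 46 'e': at 8 (via fail)
pos 47 'e': at 9
pos 48 'e': at 10
pos 49 'e': at 11  emit P5@[46:49]
pos 50 'e': at 12  emit P3@[45:50],P5@[47:50]
pos 51 'a': at 5 (via fail)
pos 52 'a': at 6  emit P1@[51:52]
pos 53 'a': at 6 (via fail)  emit P1@[52:53]
pos 54 'd': at 0 (via fail)
pos 55 'b': at 7  emit P2@[55:55]
pos 56 'b': at 7 (via fail)  emit P2@[56:56]
pos 57 'a': at 5 (via fail)
pos 58 'd': at 0 (via fail)

All matches (sorted): [[3,5],[4,2],[7,2],[8,0],[13,5],[14,3],[14,5],[15,2],[17,2],[19,4],[20,2],[22,2],[26,1],[28,2],[30,4],[34,2],[42,5],[43,2],[45,1],[49,5],[50,3],[50,5],[52,1],[53,1],[55,2],[56,2]]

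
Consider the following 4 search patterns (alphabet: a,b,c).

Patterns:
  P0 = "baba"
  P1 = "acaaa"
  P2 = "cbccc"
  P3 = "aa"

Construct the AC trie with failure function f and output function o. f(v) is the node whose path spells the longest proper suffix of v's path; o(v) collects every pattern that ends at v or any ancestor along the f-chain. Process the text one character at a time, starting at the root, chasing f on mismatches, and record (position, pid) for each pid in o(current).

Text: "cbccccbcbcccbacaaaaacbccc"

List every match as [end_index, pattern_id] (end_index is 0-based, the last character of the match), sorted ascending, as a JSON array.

Build automaton:
Trie (insert patterns):
  0='ε' goto a→5 b→1 c→10
  1='b' goto a→2
  2='ba' goto b→3
  3='bab' goto a→4
  4='baba' goto ·  [P0 ends]
  5='a' goto a→15 c→6
  6='ac' goto a→7
  7='aca' goto a→8
  8='acaa' goto a→9
  9='acaaa' goto ·  [P1 ends]
  10='c' goto b→11
  11='cb' goto c→12
  12='cbc' goto c→13
  13='cbcc' goto c→14
  14='cbccc' goto ·  [P2 ends]
  15='aa' goto ·  [P3 ends]

Failure links (BFS by depth):
  n1('b'): parent n0 fail=0; on 'b' 0 → fail=0;  out ∅∪∅=∅
  n5('a'): parent n0 fail=0; on 'a' 0 → fail=0;  out ∅∪∅=∅
  n10('c'): parent n0 fail=0; on 'c' 0 → fail=0;  out ∅∪∅=∅
  n2('ba'): parent n1 fail=0; on 'a' 0 → fail=5;  out ∅∪∅=∅
  n6('ac'): parent n5 fail=0; on 'c' 0 → fail=10;  out ∅∪∅=∅
  n11('cb'): parent n10 fail=0; on 'b' 0 → fail=1;  out ∅∪∅=∅
  n15('aa'): parent n5 fail=0; on 'a' 0 → fail=5;  out {3}∪∅={3}
  n3('bab'): parent n2 fail=5; on 'b' 5→0 → fail=1;  out ∅∪∅=∅
  n7('aca'): parent n6 fail=10; on 'a' 10→0 → fail=5;  out ∅∪∅=∅
  n12('cbc'): parent n11 fail=1; on 'c' 1→0 → fail=10;  out ∅∪∅=∅
  n4('baba'): parent n3 fail=1; on 'a' 1 → fail=2;  out {0}∪∅={0}
  n8('acaa'): parent n7 fail=5; on 'a' 5 → fail=15;  out ∅∪{3}={3}
  n13('cbcc'): parent n12 fail=10; on 'c' 10→0 → fail=10;  out ∅∪∅=∅
  n9('acaaa'): parent n8 fail=15; on 'a' 15→5 → fail=15;  out {1}∪{3}={1,3}
  n14('cbccc'): parent n13 fail=10; on 'c' 10→0 → fail=10;  out {2}∪∅={2}

Text stream:
[0] read 'c'  n0⇒n10
[1] read 'b'  n10⇒n11
[2] read 'c'  n11⇒n12
[3] read 'c'  n12⇒n13
[4] read 'c'  n13⇒n14  ** P2@[0:4]
[5] read 'c'  n14⇒n10 ·f
[6] read 'b'  n10⇒n11
[7] read 'c'  n11⇒n12
[8] read 'b'  n12⇒n11 ·f
[9] read 'c'  n11⇒n12
[10] read 'c'  n12⇒n13
[11] read 'c'  n13⇒n14  ** P2@[7:11]
[12] read 'b'  n14⇒n11 ·f
[13] read 'a'  n11⇒n2 ·f
[14] read 'c'  n2⇒n6 ·f
[15] read 'a'  n6⇒n7
[16] read 'a'  n7⇒n8  ** P3@[15:16]
[17] read 'a'  n8⇒n9  ** P1@[13:17],P3@[16:17]
[18] read 'a'  n9⇒n15 ·f  ** P3@[17:18]
[19] read 'a'  n15⇒n15 ·f  ** P3@[18:19]
[20] read 'c'  n15⇒n6 ·f
[21] read 'b'  n6⇒n11 ·f
[22] read 'c'  n11⇒n12
[23] read 'c'  n12⇒n13
[24] read 'c'  n13⇒n14  ** P2@[20:24]

Matches: [[4,2],[11,2],[16,3],[17,1],[17,3],[18,3],[19,3],[24,2]]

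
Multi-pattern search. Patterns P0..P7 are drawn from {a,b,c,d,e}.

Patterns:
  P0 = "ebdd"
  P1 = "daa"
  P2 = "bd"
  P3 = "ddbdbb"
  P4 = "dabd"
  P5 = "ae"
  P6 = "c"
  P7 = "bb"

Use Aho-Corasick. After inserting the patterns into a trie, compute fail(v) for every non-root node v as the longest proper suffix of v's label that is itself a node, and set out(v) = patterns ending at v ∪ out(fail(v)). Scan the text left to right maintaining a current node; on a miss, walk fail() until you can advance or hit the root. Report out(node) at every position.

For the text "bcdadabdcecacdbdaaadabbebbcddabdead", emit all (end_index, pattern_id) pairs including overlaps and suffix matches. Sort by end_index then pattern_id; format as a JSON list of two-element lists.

Build automaton:
Trie (insert patterns):
  0='ε' goto a→17 b→8 c→19 d→5 e→1
  1='e' goto b→2
  2='eb' goto d→3
  3='ebd' goto d→4
  4='ebdd' goto ·  ←P0
  5='d' goto a→6 d→10
  6='da' goto a→7 b→15
  7='daa' goto ·  ←P1
  8='b' goto b→20 d→9
  9='bd' goto ·  ←P2
  10='dd' goto b→11
  11='ddb' goto d→12
  12='ddbd' goto b→13
  13='ddbdb' goto b→14
  14='ddbdbb' goto ·  ←P3
  15='dab' goto d→16
  16='dabd' goto ·  ←P4
  17='a' goto e→18
  18='ae' goto ·  ←P5
  19='c' goto ·  ←P6
  20='bb' goto ·  ←P7

Failure links (BFS by depth):
  fail(1) 'e': from fail(0)=0 chase 'e': 0 ⇒ 0;  out=∅∪out(0)=∅
  fail(5) 'd': from fail(0)=0 chase 'd': 0 ⇒ 0;  out=∅∪out(0)=∅
  fail(8) 'b': from fail(0)=0 chase 'b': 0 ⇒ 0;  out=∅∪out(0)=∅
  fail(17) 'a': from fail(0)=0 chase 'a': 0 ⇒ 0;  out=∅∪out(0)=∅
  fail(19) 'c': from fail(0)=0 chase 'c': 0 ⇒ 0;  out={6}∪out(0)={6}
  fail(2) 'eb': from fail(1)=0 chase 'b': 0 ⇒ 8;  out=∅∪out(8)=∅
  fail(6) 'da': from fail(5)=0 chase 'a': 0 ⇒ 17;  out=∅∪out(17)=∅
  fail(9) 'bd': from fail(8)=0 chase 'd': 0 ⇒ 5;  out={2}∪out(5)={2}
  fail(10) 'dd': from fail(5)=0 chase 'd': 0 ⇒ 5;  out=∅∪out(5)=∅
  fail(18) 'ae': from fail(17)=0 chase 'e': 0 ⇒ 1;  out={5}∪out(1)={5}
  fail(20) 'bb': from fail(8)=0 chase 'b': 0 ⇒ 8;  out={7}∪out(8)={7}
  fail(3) 'ebd': from fail(2)=8 chase 'd': 8 ⇒ 9;  out=∅∪out(9)={2}
  fail(7) 'daa': from fail(6)=17 chase 'a': 17→0 ⇒ 17;  out={1}∪out(17)={1}
  fail(11) 'ddb': from fail(10)=5 chase 'b': 5→0 ⇒ 8;  out=∅∪out(8)=∅
  fail(15) 'dab': from fail(6)=17 chase 'b': 17→0 ⇒ 8;  out=∅∪out(8)=∅
  fail(4) 'ebdd': from fail(3)=9 chase 'd': 9→5 ⇒ 10;  out={0}∪out(10)={0}
  fail(12) 'ddbd': from fail(11)=8 chase 'd': 8 ⇒ 9;  out=∅∪out(9)={2}
  fail(16) 'dabd': from fail(15)=8 chase 'd': 8 ⇒ 9;  out={4}∪out(9)={2,4}
  fail(13) 'ddbdb': from fail(12)=9 chase 'b': 9→5→0 ⇒ 8;  out=∅∪out(8)=∅
  fail(14) 'ddbdbb': from fail(13)=8 chase 'b': 8 ⇒ 20;  out={3}∪out(20)={3,7}

Run:
pos 0 'b': at 8
pos 1 'c': at 19 ·f  emit P6@[1:1]
pos 2 'd': at 5 ·f
pos 3 'a': at 6
pos 4 'd': at 5 ·f
pos 5 'a': at 6
pos 6 'b': at 15
pos 7 'd': at 16  emit P2@[6:7],P4@[4:7]
pos 8 'c': at 19 ·f  emit P6@[8:8]
pos 9 'e': at 1 ·f
pos 10 'c': at 19 ·f  emit P6@[10:10]
pos 11 'a': at 17 ·f
pos 12 'c': at 19 ·f  emit P6@[12:12]
pos 13 'd': at 5 ·f
pos 14 'b': at 8 ·f
pos 15 'd': at 9  emit P2@[14:15]
pos 16 'a': at 6 ·f
pos 17 'a': at 7  emit P1@[15:17]
pos 18 'a': at 17 ·f
pos 19 'd': at 5 ·f
pos 20 'a': at 6
pos 21 'b': at 15
pos 22 'b': at 20 ·f  emit P7@[21:22]
pos 23 'e': at 1 ·f
pos 24 'b': at 2
pos 25 'b': at 20 ·f  emit P7@[24:25]
pos 26 'c': at 19 ·f  emit P6@[26:26]
pos 27 'd': at 5 ·f
pos 28 'd': at 10
pos 29 'a': at 6 ·f
pos 30 'b': at 15
pos 31 'd': at 16  emit P2@[30:31],P4@[28:31]
pos 32 'e': at 1 ·f
pos 33 'a': at 17 ·f
pos 34 'd': at 5 ·f

Matches: [[1,6],[7,2],[7,4],[8,6],[10,6],[12,6],[15,2],[17,1],[22,7],[25,7],[26,6],[31,2],[31,4]]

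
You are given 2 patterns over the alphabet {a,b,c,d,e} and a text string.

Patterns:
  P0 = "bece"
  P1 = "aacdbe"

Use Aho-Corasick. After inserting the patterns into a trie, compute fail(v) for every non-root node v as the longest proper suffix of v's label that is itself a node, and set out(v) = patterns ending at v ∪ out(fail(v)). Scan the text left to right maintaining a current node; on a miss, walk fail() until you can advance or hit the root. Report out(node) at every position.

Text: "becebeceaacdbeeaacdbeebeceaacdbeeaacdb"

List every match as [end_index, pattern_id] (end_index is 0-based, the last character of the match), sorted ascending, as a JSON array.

Construct AC machine:
Trie nodes:
  n0 'ε': a→5 b→1
  n1 'b': e→2
  n2 'be': c→3
  n3 'bec': e→4
  n4 'bece': ·  ←P0
  n5 'a': a→6
  n6 'aa': c→7
  n7 'aac': d→8
  n8 'aacd': b→9
  n9 'aacdb': e→10
  n10 'aacdbe': ·  ←P1

Failure links (BFS by depth):
  n1('b'): parent n0 fail=0; on 'b' 0 → fail=0;  out ∅∪∅=∅
  n5('a'): parent n0 fail=0; on 'a' 0 → fail=0;  out ∅∪∅=∅
  n2('be'): parent n1 fail=0; on 'e' 0 → fail=0;  out ∅∪∅=∅
  n6('aa'): parent n5 fail=0; on 'a' 0 → fail=5;  out ∅∪∅=∅
  n3('bec'): parent n2 fail=0; on 'c' 0 → fail=0;  out ∅∪∅=∅
  n7('aac'): parent n6 fail=5; on 'c' 5→0 → fail=0;  out ∅∪∅=∅
  n4('bece'): parent n3 fail=0; on 'e' 0 → fail=0;  out {0}∪∅={0}
  n8('aacd'): parent n7 fail=0; on 'd' 0 → fail=0;  out ∅∪∅=∅
  n9('aacdb'): parent n8 fail=0; on 'b' 0 → fail=1;  out ∅∪∅=∅
  n10('aacdbe'): parent n9 fail=1; on 'e' 1 → fail=2;  out {1}∪∅={1}

Scan:
pos 0 'b': at 1
pos 1 'e': at 2
pos 2 'c': at 3
pos 3 'e': at 4  ** P0@[0:3]
pos 4 'b': at 1 (fail-walked)
pos 5 'e': at 2
pos 6 'c': at 3
pos 7 'e': at 4  ** P0@[4:7]
pos 8 'a': at 5 (fail-walked)
pos 9 'a': at 6
pos 10 'c': at 7
pos 11 'd': at 8
pos 12 'b': at 9
pos 13 'e': at 10  ** P1@[8:13]
pos 14 'e': at 0 (fail-walked)
pos 15 'a': at 5
pos 16 'a': at 6
pos 17 'c': at 7
pos 18 'd': at 8
pos 19 'b': at 9
pos 20 'e': at 10  ** P1@[15:20]
pos 21 'e': at 0 (fail-walked)
pos 22 'b': at 1
pos 23 'e': at 2
pos 24 'c': at 3
pos 25 'e': at 4  ** P0@[22:25]
pos 26 'a': at 5 (fail-walked)
pos 27 'a': at 6
pos 28 'c': at 7
pos 29 'd': at 8
pos 30 'b': at 9
pos 31 'e': at 10  ** P1@[26:31]
pos 32 'e': at 0 (fail-walked)
pos 33 'a': at 5
pos 34 'a': at 6
pos 35 'c': at 7
pos 36 'd': at 8
pos 37 'b': at 9

Matches: [[3,0],[7,0],[13,1],[20,1],[25,0],[31,1]]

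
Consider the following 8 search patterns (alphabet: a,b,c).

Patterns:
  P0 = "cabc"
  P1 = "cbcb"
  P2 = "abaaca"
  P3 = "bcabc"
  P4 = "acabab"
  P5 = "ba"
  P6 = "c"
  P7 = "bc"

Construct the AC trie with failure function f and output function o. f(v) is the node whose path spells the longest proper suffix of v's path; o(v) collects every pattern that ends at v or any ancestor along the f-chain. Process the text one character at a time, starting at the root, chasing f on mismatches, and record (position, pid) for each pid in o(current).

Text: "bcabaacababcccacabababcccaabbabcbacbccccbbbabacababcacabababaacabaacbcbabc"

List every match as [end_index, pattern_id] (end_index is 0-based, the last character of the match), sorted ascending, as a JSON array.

Build automaton:
Trie nodes:
  n0 'ε': a→8 b→14 c→1
  n1 'c': a→2 b→5  [P6 ends]
  n2 'ca': b→3
  n3 'cab': c→4
  n4 'cabc': ·  [P0 ends]
  n5 'cb': c→6
  n6 'cbc': b→7
  n7 'cbcb': ·  [P1 ends]
  n8 'a': b→9 c→19
  n9 'ab': a→10
  n10 'aba': a→11
  n11 'abaa': c→12
  n12 'abaac': a→13
  n13 'abaaca': ·  [P2 ends]
  n14 'b': a→24 c→15
  n15 'bc': a→16  [P7 ends]
  n16 'bca': b→17
  n17 'bcab': c→18
  n18 'bcabc': ·  [P3 ends]
  n19 'ac': a→20
  n20 'aca': b→21
  n21 'acab': a→22
  n22 'acaba': b→23
  n23 'acabab': ·  [P4 ends]
  n24 'ba': ·  [P5 ends]

BFS fail/out derivation:
  n1('c'): parent n0 fail=0; on 'c' 0 → fail=0;  out {6}∪∅={6}
  n8('a'): parent n0 fail=0; on 'a' 0 → fail=0;  out ∅∪∅=∅
  n14('b'): parent n0 fail=0; on 'b' 0 → fail=0;  out ∅∪∅=∅
  n2('ca'): parent n1 fail=0; on 'a' 0 → fail=8;  out ∅∪∅=∅
  n5('cb'): parent n1 fail=0; on 'b' 0 → fail=14;  out ∅∪∅=∅
  n9('ab'): parent n8 fail=0; on 'b' 0 → fail=14;  out ∅∪∅=∅
  n15('bc'): parent n14 fail=0; on 'c' 0 → fail=1;  out {7}∪{6}={6,7}
  n19('ac'): parent n8 fail=0; on 'c' 0 → fail=1;  out ∅∪{6}={6}
  n24('ba'): parent n14 fail=0; on 'a' 0 → fail=8;  out {5}∪∅={5}
  n3('cab'): parent n2 fail=8; on 'b' 8 → fail=9;  out ∅∪∅=∅
  n6('cbc'): parent n5 fail=14; on 'c' 14 → fail=15;  out ∅∪{6,7}={6,7}
  n10('aba'): parent n9 fail=14; on 'a' 14 → fail=24;  out ∅∪{5}={5}
  n16('bca'): parent n15 fail=1; on 'a' 1 → fail=2;  out ∅∪∅=∅
  n20('aca'): parent n19 fail=1; on 'a' 1 → fail=2;  out ∅∪∅=∅
  n4('cabc'): parent n3 fail=9; on 'c' 9→14 → fail=15;  out {0}∪{6,7}={0,6,7}
  n7('cbcb'): parent n6 fail=15; on 'b' 15→1 → fail=5;  out {1}∪∅={1}
  n11('abaa'): parent n10 fail=24; on 'a' 24→8→0 → fail=8;  out ∅∪∅=∅
  n17('bcab'): parent n16 fail=2; on 'b' 2 → fail=3;  out ∅∪∅=∅
  n21('acab'): parent n20 fail=2; on 'b' 2 → fail=3;  out ∅∪∅=∅
  n12('abaac'): parent n11 fail=8; on 'c' 8 → fail=19;  out ∅∪{6}={6}
  n18('bcabc'): parent n17 fail=3; on 'c' 3 → fail=4;  out {3}∪{0,6,7}={0,3,6,7}
  n22('acaba'): parent n21 fail=3; on 'a' 3→9 → fail=10;  out ∅∪{5}={5}
  n13('abaaca'): parent n12 fail=19; on 'a' 19 → fail=20;  out {2}∪∅={2}
  n23('acabab'): parent n22 fail=10; on 'b' 10→24→8 → fail=9;  out {4}∪∅={4}

Text stream:
i=0 'b': node 0→14
i=1 'c': node 14→15  ** P6@[1:1],P7@[0:1]
i=2 'a': node 15→16
i=3 'b': node 16→17
i=4 'a': node 17→10 (fail-walked)  ** P5@[3:4]
i=5 'a': node 10→11
i=6 'c': node 11→12  ** P6@[6:6]
i=7 'a': node 12→13  ** P2@[2:7]
i=8 'b': node 13→21 (fail-walked)
i=9 'a': node 21→22  ** P5@[8:9]
i=10 'b': node 22→23  ** P4@[5:10]
i=11 'c': node 23→15 (fail-walked)  ** P6@[11:11],P7@[10:11]
i=12 'c': node 15→1 (fail-walked)  ** P6@[12:12]
i=13 'c': node 1→1 (fail-walked)  ** P6@[13:13]
i=14 'a': node 1→2
i=15 'c': node 2→19 (fail-walked)  ** P6@[15:15]
i=16 'a': node 19→20
i=17 'b': node 20→21
i=18 'a': node 21→22  ** P5@[17:18]
i=19 'b': node 22→23  ** P4@[14:19]
i=20 'a': node 23→10 (fail-walked)  ** P5@[19:20]
i=21 'b': node 10→9 (fail-walked)
i=22 'c': node 9→15 (fail-walked)  ** P6@[22:22],P7@[21:22]
i=23 'c': node 15→1 (fail-walked)  ** P6@[23:23]
i=24 'c': node 1→1 (fail-walked)  ** P6@[24:24]
i=25 'a': node 1→2
i=26 'a': node 2→8 (fail-walked)
i=27 'b': node 8→9
i=28 'b': node 9→14 (fail-walked)
i=29 'a': node 14→24  ** P5@[28:29]
i=30 'b': node 24→9 (fail-walked)
i=31 'c': node 9→15 (fail-walked)  ** P6@[31:31],P7@[30:31]
i=32 'b': node 15→5 (fail-walked)
i=33 'a': node 5→24 (fail-walked)  ** P5@[32:33]
i=34 'c': node 24→19 (fail-walked)  ** P6@[34:34]
i=35 'b': node 19→5 (fail-walked)
i=36 'c': node 5→6  ** P6@[36:36],P7@[35:36]
i=37 'c': node 6→1 (fail-walked)  ** P6@[37:37]
i=38 'c': node 1→1 (fail-walked)  ** P6@[38:38]
i=39 'c': node 1→1 (fail-walked)  ** P6@[39:39]
i=40 'b': node 1→5
i=41 'b': node 5→14 (fail-walked)
i=42 'b': node 14→14 (fail-walked)
i=43 'a': node 14→24  ** P5@[42:43]
i=44 'b': node 24→9 (fail-walked)
i=45 'a': node 9→10  ** P5@[44:45]
i=46 'c': node 10→19 (fail-walked)  ** P6@[46:46]
i=47 'a': node 19→20
i=48 'b': node 20→21
i=49 'a': node 21→22  ** P5@[48:49]
i=50 'b': node 22→23  ** P4@[45:50]
i=51 'c': node 23→15 (fail-walked)  ** P6@[51:51],P7@[50:51]
i=52 'a': node 15→16
i=53 'c': node 16→19 (fail-walked)  ** P6@[53:53]
i=54 'a': node 19→20
i=55 'b': node 20→21
i=56 'a': node 21→22  ** P5@[55:56]
i=57 'b': node 22→23  ** P4@[52:57]
i=58 'a': node 23→10 (fail-walked)  ** P5@[57:58]
i=59 'b': node 10→9 (fail-walked)
i=60 'a': node 9→10  ** P5@[59:60]
i=61 'a': node 10→11
i=62 'c': node 11→12  ** P6@[62:62]
i=63 'a': node 12→13  ** P2@[58:63]
i=64 'b': node 13→21 (fail-walked)
i=65 'a': node 21→22  ** P5@[64:65]
i=66 'a': node 22→11 (fail-walked)
i=67 'c': node 11→12  ** P6@[67:67]
i=68 'b': node 12→5 (fail-walked)
i=69 'c': node 5→6  ** P6@[69:69],P7@[68:69]
i=70 'b': node 6→7  ** P1@[67:70]
i=71 'a': node 7→24 (fail-walked)  ** P5@[70:71]
i=72 'b': node 24→9 (fail-walked)
i=73 'c': node 9→15 (fail-walked)  ** P6@[73:73],P7@[72:73]

Matches: [[1,6],[1,7],[4,5],[6,6],[7,2],[9,5],[10,4],[11,6],[11,7],[12,6],[13,6],[15,6],[18,5],[19,4],[20,5],[22,6],[22,7],[23,6],[24,6],[29,5],[31,6],[31,7],[33,5],[34,6],[36,6],[36,7],[37,6],[38,6],[39,6],[43,5],[45,5],[46,6],[49,5],[50,4],[51,6],[51,7],[53,6],[56,5],[57,4],[58,5],[60,5],[62,6],[63,2],[65,5],[67,6],[69,6],[69,7],[70,1],[71,5],[73,6],[73,7]]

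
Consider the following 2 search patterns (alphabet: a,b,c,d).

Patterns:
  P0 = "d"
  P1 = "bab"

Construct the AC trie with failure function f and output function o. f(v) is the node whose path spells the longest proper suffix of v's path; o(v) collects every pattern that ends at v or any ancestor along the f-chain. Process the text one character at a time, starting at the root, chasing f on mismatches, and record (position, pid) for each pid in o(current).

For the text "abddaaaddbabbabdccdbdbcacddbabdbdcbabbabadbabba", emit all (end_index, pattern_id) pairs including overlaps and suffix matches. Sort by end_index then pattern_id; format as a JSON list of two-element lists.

Construct AC machine:
Trie nodes:
  0='ε' goto b→2 d→1
  1='d' goto ·  [P0 ends]
  2='b' goto a→3
  3='ba' goto b→4
  4='bab' goto ·  [P1 ends]

BFS fail/out derivation:
  fail(1) 'd': from fail(0)=0 chase 'd': 0 ⇒ 0;  out={0}∪out(0)={0}
  fail(2) 'b': from fail(0)=0 chase 'b': 0 ⇒ 0;  out=∅∪out(0)=∅
  fail(3) 'ba': from fail(2)=0 chase 'a': 0 ⇒ 0;  out=∅∪out(0)=∅
  fail(4) 'bab': from fail(3)=0 chase 'b': 0 ⇒ 2;  out={1}∪out(2)={1}

Scan:
[0] read 'a'  n0⇒n0
[1] read 'b'  n0⇒n2
[2] read 'd'  n2⇒n1 (fail-walked)  emit P0@[2:2]
[3] read 'd'  n1⇒n1 (fail-walked)  emit P0@[3:3]
[4] read 'a'  n1⇒n0 (fail-walked)
[5] read 'a'  n0⇒n0
[6] read 'a'  n0⇒n0
[7] read 'd'  n0⇒n1  emit P0@[7:7]
[8] read 'd'  n1⇒n1 (fail-walked)  emit P0@[8:8]
[9] read 'b'  n1⇒n2 (fail-walked)
[10] read 'a'  n2⇒n3
[11] read 'b'  n3⇒n4  emit P1@[9:11]
[12] read 'b'  n4⇒n2 (fail-walked)
[13] read 'a'  n2⇒n3
[14] read 'b'  n3⇒n4  emit P1@[12:14]
[15] read 'd'  n4⇒n1 (fail-walked)  emit P0@[15:15]
[16] read 'c'  n1⇒n0 (fail-walked)
[17] read 'c'  n0⇒n0
[18] read 'd'  n0⇒n1  emit P0@[18:18]
[19] read 'b'  n1⇒n2 (fail-walked)
[20] read 'd'  n2⇒n1 (fail-walked)  emit P0@[20:20]
[21] read 'b'  n1⇒n2 (fail-walked)
[22] read 'c'  n2⇒n0 (fail-walked)
[23] read 'a'  n0⇒n0
[24] read 'c'  n0⇒n0
[25] read 'd'  n0⇒n1  emit P0@[25:25]
[26] read 'd'  n1⇒n1 (fail-walked)  emit P0@[26:26]
[27] read 'b'  n1⇒n2 (fail-walked)
[28] read 'a'  n2⇒n3
[29] read 'b'  n3⇒n4  emit P1@[27:29]
[30] read 'd'  n4⇒n1 (fail-walked)  emit P0@[30:30]
[31] read 'b'  n1⇒n2 (fail-walked)
[32] read 'd'  n2⇒n1 (fail-walked)  emit P0@[32:32]
[33] read 'c'  n1⇒n0 (fail-walked)
[34] read 'b'  n0⇒n2
[35] read 'a'  n2⇒n3
[36] read 'b'  n3⇒n4  emit P1@[34:36]
[37] read 'b'  n4⇒n2 (fail-walked)
[38] read 'a'  n2⇒n3
[39] read 'b'  n3⇒n4  emit P1@[37:39]
[40] read 'a'  n4⇒n3 (fail-walked)
[41] read 'd'  n3⇒n1 (fail-walked)  emit P0@[41:41]
[42] read 'b'  n1⇒n2 (fail-walked)
[43] read 'a'  n2⇒n3
[44] read 'b'  n3⇒n4  emit P1@[42:44]
[45] read 'b'  n4⇒n2 (fail-walked)
[46] read 'a'  n2⇒n3

Matches: [[2,0],[3,0],[7,0],[8,0],[11,1],[14,1],[15,0],[18,0],[20,0],[25,0],[26,0],[29,1],[30,0],[32,0],[36,1],[39,1],[41,0],[44,1]]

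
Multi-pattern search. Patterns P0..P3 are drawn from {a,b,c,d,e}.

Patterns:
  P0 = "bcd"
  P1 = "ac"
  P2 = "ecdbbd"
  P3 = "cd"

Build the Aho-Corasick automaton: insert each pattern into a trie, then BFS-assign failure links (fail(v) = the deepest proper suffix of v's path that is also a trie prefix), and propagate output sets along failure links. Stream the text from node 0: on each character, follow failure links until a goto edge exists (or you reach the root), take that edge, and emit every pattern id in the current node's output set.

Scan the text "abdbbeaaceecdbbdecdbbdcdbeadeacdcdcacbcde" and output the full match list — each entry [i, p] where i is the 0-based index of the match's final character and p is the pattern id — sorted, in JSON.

Construct AC machine:
Trie nodes:
  n0 'ε': a→4 b→1 c→12 e→6
  n1 'b': c→2
  n2 'bc': d→3
  n3 'bcd': ·  ←P0
  n4 'a': c→5
  n5 'ac': ·  ←P1
  n6 'e': c→7
  n7 'ec': d→8
  n8 'ecd': b→9
  n9 'ecdb': b→10
  n10 'ecdbb': d→11
  n11 'ecdbbd': ·  ←P2
  n12 'c': d→13
  n13 'cd': ·  ←P3

BFS fail/out derivation:
  n1('b'): parent n0 fail=0; on 'b' 0 → fail=0;  out ∅∪∅=∅
  n4('a'): parent n0 fail=0; on 'a' 0 → fail=0;  out ∅∪∅=∅
  n6('e'): parent n0 fail=0; on 'e' 0 → fail=0;  out ∅∪∅=∅
  n12('c'): parent n0 fail=0; on 'c' 0 → fail=0;  out ∅∪∅=∅
  n2('bc'): parent n1 fail=0; on 'c' 0 → fail=12;  out ∅∪∅=∅
  n5('ac'): parent n4 fail=0; on 'c' 0 → fail=12;  out {1}∪∅={1}
  n7('ec'): parent n6 fail=0; on 'c' 0 → fail=12;  out ∅∪∅=∅
  n13('cd'): parent n12 fail=0; on 'd' 0 → fail=0;  out {3}∪∅={3}
  n3('bcd'): parent n2 fail=12; on 'd' 12 → fail=13;  out {0}∪{3}={0,3}
  n8('ecd'): parent n7 fail=12; on 'd' 12 → fail=13;  out ∅∪{3}={3}
  n9('ecdb'): parent n8 fail=13; on 'b' 13→0 → fail=1;  out ∅∪∅=∅
  n10('ecdbb'): parent n9 fail=1; on 'b' 1→0 → fail=1;  out ∅∪∅=∅
  n11('ecdbbd'): parent n10 fail=1; on 'd' 1→0 → fail=0;  out {2}∪∅={2}

Text stream:
i=0 'a': node 0→4
i=1 'b': node 4→1 (via fail)
i=2 'd': node 1→0 (via fail)
i=3 'b': node 0→1
i=4 'b': node 1→1 (via fail)
i=5 'e': node 1→6 (via fail)
i=6 'a': node 6→4 (via fail)
i=7 'a': node 4→4 (via fail)
i=8 'c': node 4→5  ** P1@[7:8]
i=9 'e': node 5→6 (via fail)
i=10 'e': node 6→6 (via fail)
i=11 'c': node 6→7
i=12 'd': node 7→8  ** P3@[11:12]
i=13 'b': node 8→9
i=14 'b': node 9→10
i=15 'd': node 10→11  ** P2@[10:15]
i=16 'e': node 11→6 (via fail)
i=17 'c': node 6→7
i=18 'd': node 7→8  ** P3@[17:18]
i=19 'b': node 8→9
i=20 'b': node 9→10
i=21 'd': node 10→11  ** P2@[16:21]
i=22 'c': node 11→12 (via fail)
i=23 'd': node 12→13  ** P3@[22:23]
i=24 'b': node 13→1 (via fail)
i=25 'e': node 1→6 (via fail)
i=26 'a': node 6→4 (via fail)
i=27 'd': node 4→0 (via fail)
i=28 'e': node 0→6
i=29 'a': node 6→4 (via fail)
i=30 'c': node 4→5  ** P1@[29:30]
i=31 'd': node 5→13 (via fail)  ** P3@[30:31]
i=32 'c': node 13→12 (via fail)
i=33 'd': node 12→13  ** P3@[32:33]
i=34 'c': node 13→12 (via fail)
i=35 'a': node 12→4 (via fail)
i=36 'c': node 4→5  ** P1@[35:36]
i=37 'b': node 5→1 (via fail)
i=38 'c': node 1→2
i=39 'd': node 2→3  ** P0@[37:39],P3@[38:39]
i=40 'e': node 3→6 (via fail)

All matches (sorted): [[8,1],[12,3],[15,2],[18,3],[21,2],[23,3],[30,1],[31,3],[33,3],[36,1],[39,0],[39,3]]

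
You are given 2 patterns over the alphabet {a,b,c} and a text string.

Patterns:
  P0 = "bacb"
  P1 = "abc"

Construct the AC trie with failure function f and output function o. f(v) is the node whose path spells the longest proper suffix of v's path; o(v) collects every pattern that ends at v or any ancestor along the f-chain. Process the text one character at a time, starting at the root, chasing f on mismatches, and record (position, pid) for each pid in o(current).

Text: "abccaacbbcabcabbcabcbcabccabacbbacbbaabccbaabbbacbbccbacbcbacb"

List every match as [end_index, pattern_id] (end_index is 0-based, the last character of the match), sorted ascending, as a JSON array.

Build:
Trie nodes:
  0='ε' goto a→5 b→1
  1='b' goto a→2
  2='ba' goto c→3
  3='bac' goto b→4
  4='bacb' goto ·  [P0 ends]
  5='a' goto b→6
  6='ab' goto c→7
  7='abc' goto ·  [P1 ends]

BFS fail/out derivation:
  fail(1) 'b': from fail(0)=0 chase 'b': 0 ⇒ 0;  out=∅∪out(0)=∅
  fail(5) 'a': from fail(0)=0 chase 'a': 0 ⇒ 0;  out=∅∪out(0)=∅
  fail(2) 'ba': from fail(1)=0 chase 'a': 0 ⇒ 5;  out=∅∪out(5)=∅
  fail(6) 'ab': from fail(5)=0 chase 'b': 0 ⇒ 1;  out=∅∪out(1)=∅
  fail(3) 'bac': from fail(2)=5 chase 'c': 5→0 ⇒ 0;  out=∅∪out(0)=∅
  fail(7) 'abc': from fail(6)=1 chase 'c': 1→0 ⇒ 0;  out={1}∪out(0)={1}
  fail(4) 'bacb': from fail(3)=0 chase 'b': 0 ⇒ 1;  out={0}∪out(1)={0}

Text stream:
pos 0 'a': at 5
pos 1 'b': at 6
pos 2 'c': at 7  ** P1@[0:2]
pos 3 'c': at 0 ·f
pos 4 'a': at 5
pos 5 'a': at 5 ·f
pos 6 'c': at 0 ·f
pos 7 'b': at 1
pos 8 'b': at 1 ·f
pos 9 'c': at 0 ·f
pos 10 'a': at 5
pos 11 'b': at 6
pos 12 'c': at 7  ** P1@[10:12]
pos 13 'a': at 5 ·f
pos 14 'b': at 6
pos 15 'b': at 1 ·f
pos 16 'c': at 0 ·f
pos 17 'a': at 5
pos 18 'b': at 6
pos 19 'c': at 7  ** P1@[17:19]
pos 20 'b': at 1 ·f
pos 21 'c': at 0 ·f
pos 22 'a': at 5
pos 23 'b': at 6
pos 24 'c': at 7  ** P1@[22:24]
pos 25 'c': at 0 ·f
pos 26 'a': at 5
pos 27 'b': at 6
pos 28 'a': at 2 ·f
pos 29 'c': at 3
pos 30 'b': at 4  ** P0@[27:30]
pos 31 'b': at 1 ·f
pos 32 'a': at 2
pos 33 'c': at 3
pos 34 'b': at 4  ** P0@[31:34]
pos 35 'b': at 1 ·f
pos 36 'a': at 2
pos 37 'a': at 5 ·f
pos 38 'b': at 6
pos 39 'c': at 7  ** P1@[37:39]
pos 40 'c': at 0 ·f
pos 41 'b': at 1
pos 42 'a': at 2
pos 43 'a': at 5 ·f
pos 44 'b': at 6
pos 45 'b': at 1 ·f
pos 46 'b': at 1 ·f
pos 47 'a': at 2
pos 48 'c': at 3
pos 49 'b': at 4  ** P0@[46:49]
pos 50 'b': at 1 ·f
pos 51 'c': at 0 ·f
pos 52 'c': at 0
pos 53 'b': at 1
pos 54 'a': at 2
pos 55 'c': at 3
pos 56 'b': at 4  ** P0@[53:56]
pos 57 'c': at 0 ·f
pos 58 'b': at 1
pos 59 'a': at 2
pos 60 'c': at 3
pos 61 'b': at 4  ** P0@[58:61]

Result: [[2,1],[12,1],[19,1],[24,1],[30,0],[34,0],[39,1],[49,0],[56,0],[61,0]]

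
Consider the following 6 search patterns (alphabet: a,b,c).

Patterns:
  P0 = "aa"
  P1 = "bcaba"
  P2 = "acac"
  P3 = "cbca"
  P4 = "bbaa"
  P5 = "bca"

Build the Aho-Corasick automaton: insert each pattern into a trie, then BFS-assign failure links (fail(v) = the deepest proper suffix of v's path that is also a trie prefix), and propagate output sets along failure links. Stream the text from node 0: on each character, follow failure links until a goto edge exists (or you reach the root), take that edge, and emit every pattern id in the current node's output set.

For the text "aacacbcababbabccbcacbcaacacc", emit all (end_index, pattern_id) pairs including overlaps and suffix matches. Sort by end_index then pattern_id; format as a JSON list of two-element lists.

Construct AC machine:
Trie (insert patterns):
  0='ε' goto a→1 b→3 c→11
  1='a' goto a→2 c→8
  2='aa' goto ·  [P0 ends]
  3='b' goto b→15 c→4
  4='bc' goto a→5
  5='bca' goto b→6  [P5 ends]
  6='bcab' goto a→7
  7='bcaba' goto ·  [P1 ends]
  8='ac' goto a→9
  9='aca' goto c→10
  10='acac' goto ·  [P2 ends]
  11='c' goto b→12
  12='cb' goto c→13
  13='cbc' goto a→14
  14='cbca' goto ·  [P3 ends]
  15='bb' goto a→16
  16='bba' goto a→17
  17='bbaa' goto ·  [P4 ends]

Failure links (BFS by depth):
  fail(1) 'a': from fail(0)=0 chase 'a': 0 ⇒ 0;  out=∅∪out(0)=∅
  fail(3) 'b': from fail(0)=0 chase 'b': 0 ⇒ 0;  out=∅∪out(0)=∅
  fail(11) 'c': from fail(0)=0 chase 'c': 0 ⇒ 0;  out=∅∪out(0)=∅
  fail(2) 'aa': from fail(1)=0 chase 'a': 0 ⇒ 1;  out={0}∪out(1)={0}
  fail(4) 'bc': from fail(3)=0 chase 'c': 0 ⇒ 11;  out=∅∪out(11)=∅
  fail(8) 'ac': from fail(1)=0 chase 'c': 0 ⇒ 11;  out=∅∪out(11)=∅
  fail(12) 'cb': from fail(11)=0 chase 'b': 0 ⇒ 3;  out=∅∪out(3)=∅
  fail(15) 'bb': from fail(3)=0 chase 'b': 0 ⇒ 3;  out=∅∪out(3)=∅
  fail(5) 'bca': from fail(4)=11 chase 'a': 11→0 ⇒ 1;  out={5}∪out(1)={5}
  fail(9) 'aca': from fail(8)=11 chase 'a': 11→0 ⇒ 1;  out=∅∪out(1)=∅
  fail(13) 'cbc': from fail(12)=3 chase 'c': 3 ⇒ 4;  out=∅∪out(4)=∅
  fail(16) 'bba': from fail(15)=3 chase 'a': 3→0 ⇒ 1;  out=∅∪out(1)=∅
  fail(6) 'bcab': from fail(5)=1 chase 'b': 1→0 ⇒ 3;  out=∅∪out(3)=∅
  fail(10) 'acac': from fail(9)=1 chase 'c': 1 ⇒ 8;  out={2}∪out(8)={2}
  fail(14) 'cbca': from fail(13)=4 chase 'a': 4 ⇒ 5;  out={3}∪out(5)={3,5}
  fail(17) 'bbaa': from fail(16)=1 chase 'a': 1 ⇒ 2;  out={4}∪out(2)={0,4}
  fail(7) 'bcaba': from fail(6)=3 chase 'a': 3→0 ⇒ 1;  out={1}∪out(1)={1}

Text stream:
i=0 'a': node 0→1
i=1 'a': node 1→2  emit P0@[0:1]
i=2 'c': node 2→8 (via fail)
i=3 'a': node 8→9
i=4 'c': node 9→10  emit P2@[1:4]
i=5 'b': node 10→12 (via fail)
i=6 'c': node 12→13
i=7 'a': node 13→14  emit P3@[4:7],P5@[5:7]
i=8 'b': node 14→6 (via fail)
i=9 'a': node 6→7  emit P1@[5:9]
i=10 'b': node 7→3 (via fail)
i=11 'b': node 3→15
i=12 'a': node 15→16
i=13 'b': node 16→3 (via fail)
i=14 'c': node 3→4
i=15 'c': node 4→11 (via fail)
i=16 'b': node 11→12
i=17 'c': node 12→13
i=18 'a': node 13→14  emit P3@[15:18],P5@[16:18]
i=19 'c': node 14→8 (via fail)
i=20 'b': node 8→12 (via fail)
i=21 'c': node 12→13
i=22 'a': node 13→14  emit P3@[19:22],P5@[20:22]
i=23 'a': node 14→2 (via fail)  emit P0@[22:23]
i=24 'c': node 2→8 (via fail)
i=25 'a': node 8→9
i=26 'c': node 9→10  emit P2@[23:26]
i=27 'c': node 10→11 (via fail)

Result: [[1,0],[4,2],[7,3],[7,5],[9,1],[18,3],[18,5],[22,3],[22,5],[23,0],[26,2]]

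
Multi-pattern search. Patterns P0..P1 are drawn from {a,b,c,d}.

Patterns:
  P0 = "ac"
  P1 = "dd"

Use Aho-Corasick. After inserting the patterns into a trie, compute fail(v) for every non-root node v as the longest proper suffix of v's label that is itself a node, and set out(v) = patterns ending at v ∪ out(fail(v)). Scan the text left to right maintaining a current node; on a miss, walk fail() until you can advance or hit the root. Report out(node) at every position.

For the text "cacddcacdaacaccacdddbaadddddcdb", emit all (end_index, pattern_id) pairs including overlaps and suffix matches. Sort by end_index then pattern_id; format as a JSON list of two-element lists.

Build automaton:
Trie nodes:
  n0 'ε': a→1 d→3
  n1 'a': c→2
  n2 'ac': ·  [P0 ends]
  n3 'd': d→4
  n4 'dd': ·  [P1 ends]

Failure links (BFS by depth):
  fail(1) 'a': from fail(0)=0 chase 'a': 0 ⇒ 0;  out=∅∪out(0)=∅
  fail(3) 'd': from fail(0)=0 chase 'd': 0 ⇒ 0;  out=∅∪out(0)=∅
  fail(2) 'ac': from fail(1)=0 chase 'c': 0 ⇒ 0;  out={0}∪out(0)={0}
  fail(4) 'dd': from fail(3)=0 chase 'd': 0 ⇒ 3;  out={1}∪out(3)={1}

Run:
pos 0 'c': at 0
pos 1 'a': at 1
pos 2 'c': at 2  emit P0@[1:2]
pos 3 'd': at 3 (fail-walked)
pos 4 'd': at 4  emit P1@[3:4]
pos 5 'c': at 0 (fail-walked)
pos 6 'a': at 1
pos 7 'c': at 2  emit P0@[6:7]
pos 8 'd': at 3 (fail-walked)
pos 9 'a': at 1 (fail-walked)
pos 10 'a': at 1 (fail-walked)
pos 11 'c': at 2  emit P0@[10:11]
pos 12 'a': at 1 (fail-walked)
pos 13 'c': at 2  emit P0@[12:13]
pos 14 'c': at 0 (fail-walked)
pos 15 'a': at 1
pos 16 'c': at 2  emit P0@[15:16]
pos 17 'd': at 3 (fail-walked)
pos 18 'd': at 4  emit P1@[17:18]
pos 19 'd': at 4 (fail-walked)  emit P1@[18:19]
pos 20 'b': at 0 (fail-walked)
pos 21 'a': at 1
pos 22 'a': at 1 (fail-walked)
pos 23 'd': at 3 (fail-walked)
pos 24 'd': at 4  emit P1@[23:24]
pos 25 'd': at 4 (fail-walked)  emit P1@[24:25]
pos 26 'd': at 4 (fail-walked)  emit P1@[25:26]
pos 27 'd': at 4 (fail-walked)  emit P1@[26:27]
pos 28 'c': at 0 (fail-walked)
pos 29 'd': at 3
pos 30 'b': at 0 (fail-walked)

Matches: [[2,0],[4,1],[7,0],[11,0],[13,0],[16,0],[18,1],[19,1],[24,1],[25,1],[26,1],[27,1]]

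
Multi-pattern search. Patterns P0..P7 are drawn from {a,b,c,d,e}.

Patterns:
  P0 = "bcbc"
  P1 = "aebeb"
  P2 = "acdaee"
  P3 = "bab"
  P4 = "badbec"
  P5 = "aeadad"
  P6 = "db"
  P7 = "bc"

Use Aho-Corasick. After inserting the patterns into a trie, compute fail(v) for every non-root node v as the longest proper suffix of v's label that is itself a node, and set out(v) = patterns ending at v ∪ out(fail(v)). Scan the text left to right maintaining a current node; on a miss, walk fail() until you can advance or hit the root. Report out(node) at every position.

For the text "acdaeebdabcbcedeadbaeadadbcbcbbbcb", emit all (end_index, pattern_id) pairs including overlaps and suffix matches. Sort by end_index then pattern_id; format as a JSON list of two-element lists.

Build:
Trie nodes:
  n0 'ε': a→5 b→1 d→25
  n1 'b': a→15 c→2
  n2 'bc': b→3  ←P7
  n3 'bcb': c→4
  n4 'bcbc': ·  ←P0
  n5 'a': c→10 e→6
  n6 'ae': a→21 b→7
  n7 'aeb': e→8
  n8 'aebe': b→9
  n9 'aebeb': ·  ←P1
  n10 'ac': d→11
  n11 'acd': a→12
  n12 'acda': e→13
  n13 'acdae': e→14
  n14 'acdaee': ·  ←P2
  n15 'ba': b→16 d→17
  n16 'bab': ·  ←P3
  n17 'bad': b→18
  n18 'badb': e→19
  n19 'badbe': c→20
  n20 'badbec': ·  ←P4
  n21 'aea': d→22
  n22 'aead': a→23
  n23 'aeada': d→24
  n24 'aeadad': ·  ←P5
  n25 'd': b→26
  n26 'db': ·  ←P6

Failure links (BFS by depth):
  n1('b'): parent n0 fail=0; on 'b' 0 → fail=0;  out ∅∪∅=∅
  n5('a'): parent n0 fail=0; on 'a' 0 → fail=0;  out ∅∪∅=∅
  n25('d'): parent n0 fail=0; on 'd' 0 → fail=0;  out ∅∪∅=∅
  n2('bc'): parent n1 fail=0; on 'c' 0 → fail=0;  out {7}∪∅={7}
  n6('ae'): parent n5 fail=0; on 'e' 0 → fail=0;  out ∅∪∅=∅
  n10('ac'): parent n5 fail=0; on 'c' 0 → fail=0;  out ∅∪∅=∅
  n15('ba'): parent n1 fail=0; on 'a' 0 → fail=5;  out ∅∪∅=∅
  n26('db'): parent n25 fail=0; on 'b' 0 → fail=1;  out {6}∪∅={6}
  n3('bcb'): parent n2 fail=0; on 'b' 0 → fail=1;  out ∅∪∅=∅
  n7('aeb'): parent n6 fail=0; on 'b' 0 → fail=1;  out ∅∪∅=∅
  n11('acd'): parent n10 fail=0; on 'd' 0 → fail=25;  out ∅∪∅=∅
  n16('bab'): parent n15 fail=5; on 'b' 5→0 → fail=1;  out {3}∪∅={3}
  n17('bad'): parent n15 fail=5; on 'd' 5→0 → fail=25;  out ∅∪∅=∅
  n21('aea'): parent n6 fail=0; on 'a' 0 → fail=5;  out ∅∪∅=∅
  n4('bcbc'): parent n3 fail=1; on 'c' 1 → fail=2;  out {0}∪{7}={0,7}
  n8('aebe'): parent n7 fail=1; on 'e' 1→0 → fail=0;  out ∅∪∅=∅
  n12('acda'): parent n11 fail=25; on 'a' 25→0 → fail=5;  out ∅∪∅=∅
  n18('badb'): parent n17 fail=25; on 'b' 25 → fail=26;  out ∅∪{6}={6}
  n22('aead'): parent n21 fail=5; on 'd' 5→0 → fail=25;  out ∅∪∅=∅
  n9('aebeb'): parent n8 fail=0; on 'b' 0 → fail=1;  out {1}∪∅={1}
  n13('acdae'): parent n12 fail=5; on 'e' 5 → fail=6;  out ∅∪∅=∅
  n19('badbe'): parent n18 fail=26; on 'e' 26→1→0 → fail=0;  out ∅∪∅=∅
  n23('aeada'): parent n22 fail=25; on 'a' 25→0 → fail=5;  out ∅∪∅=∅
  n14('acdaee'): parent n13 fail=6; on 'e' 6→0 → fail=0;  out {2}∪∅={2}
  n20('badbec'): parent n19 fail=0; on 'c' 0 → fail=0;  out {4}∪∅={4}
  n24('aeadad'): parent n23 fail=5; on 'd' 5→0 → fail=25;  out {5}∪∅={5}

Scan:
i=0 'a': node 0→5
i=1 'c': node 5→10
i=2 'd': node 10→11
i=3 'a': node 11→12
i=4 'e': node 12→13
i=5 'e': node 13→14  ** P2@[0:5]
i=6 'b': node 14→1 ·f
i=7 'd': node 1→25 ·f
i=8 'a': node 25→5 ·f
i=9 'b': node 5→1 ·f
i=10 'c': node 1→2  ** P7@[9:10]
i=11 'b': node 2→3
i=12 'c': node 3→4  ** P0@[9:12],P7@[11:12]
i=13 'e': node 4→0 ·f
i=14 'd': node 0→25
i=15 'e': node 25→0 ·f
i=16 'a': node 0→5
i=17 'd': node 5→25 ·f
i=18 'b': node 25→26  ** P6@[17:18]
i=19 'a': node 26→15 ·f
i=20 'e': node 15→6 ·f
i=21 'a': node 6→21
i=22 'd': node 21→22
i=23 'a': node 22→23
i=24 'd': node 23→24  ** P5@[19:24]
i=25 'b': node 24→26 ·f  ** P6@[24:25]
i=26 'c': node 26→2 ·f  ** P7@[25:26]
i=27 'b': node 2→3
i=28 'c': node 3→4  ** P0@[25:28],P7@[27:28]
i=29 'b': node 4→3 ·f
i=30 'b': node 3→1 ·f
i=31 'b': node 1→1 ·f
i=32 'c': node 1→2  ** P7@[31:32]
i=33 'b': node 2→3

All matches (sorted): [[5,2],[10,7],[12,0],[12,7],[18,6],[24,5],[25,6],[26,7],[28,0],[28,7],[32,7]]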